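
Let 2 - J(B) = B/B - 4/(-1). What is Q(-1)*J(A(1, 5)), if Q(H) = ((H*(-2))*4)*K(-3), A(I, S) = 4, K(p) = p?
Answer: 72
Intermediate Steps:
J(B) = -3 (J(B) = 2 - (B/B - 4/(-1)) = 2 - (1 - 4*(-1)) = 2 - (1 + 4) = 2 - 1*5 = 2 - 5 = -3)
Q(H) = 24*H (Q(H) = ((H*(-2))*4)*(-3) = (-2*H*4)*(-3) = -8*H*(-3) = 24*H)
Q(-1)*J(A(1, 5)) = (24*(-1))*(-3) = -24*(-3) = 72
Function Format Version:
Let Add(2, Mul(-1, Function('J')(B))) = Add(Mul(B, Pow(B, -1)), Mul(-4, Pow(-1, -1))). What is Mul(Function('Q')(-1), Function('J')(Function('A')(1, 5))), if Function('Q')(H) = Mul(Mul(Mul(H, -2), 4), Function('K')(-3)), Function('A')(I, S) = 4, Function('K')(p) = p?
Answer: 72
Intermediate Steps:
Function('J')(B) = -3 (Function('J')(B) = Add(2, Mul(-1, Add(Mul(B, Pow(B, -1)), Mul(-4, Pow(-1, -1))))) = Add(2, Mul(-1, Add(1, Mul(-4, -1)))) = Add(2, Mul(-1, Add(1, 4))) = Add(2, Mul(-1, 5)) = Add(2, -5) = -3)
Function('Q')(H) = Mul(24, H) (Function('Q')(H) = Mul(Mul(Mul(H, -2), 4), -3) = Mul(Mul(Mul(-2, H), 4), -3) = Mul(Mul(-8, H), -3) = Mul(24, H))
Mul(Function('Q')(-1), Function('J')(Function('A')(1, 5))) = Mul(Mul(24, -1), -3) = Mul(-24, -3) = 72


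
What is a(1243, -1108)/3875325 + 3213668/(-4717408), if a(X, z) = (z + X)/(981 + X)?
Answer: -57703568804959/84704233096880 ≈ -0.68124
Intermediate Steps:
a(X, z) = (X + z)/(981 + X)
a(1243, -1108)/3875325 + 3213668/(-4717408) = ((1243 - 1108)/(981 + 1243))/3875325 + 3213668/(-4717408) = (135/2224)*(1/3875325) + 3213668*(-1/4717408) = ((1/2224)*135)*(1/3875325) - 803417/1179352 = (135/2224)*(1/3875325) - 803417/1179352 = 9/574581520 - 803417/1179352 = -57703568804959/84704233096880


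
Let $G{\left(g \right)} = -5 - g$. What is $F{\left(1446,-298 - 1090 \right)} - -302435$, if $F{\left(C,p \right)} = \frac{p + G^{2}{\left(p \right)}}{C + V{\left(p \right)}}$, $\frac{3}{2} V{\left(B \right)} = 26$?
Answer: $\frac{1333423553}{4390} \approx 3.0374 \cdot 10^{5}$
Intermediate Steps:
$V{\left(B \right)} = \frac{52}{3}$ ($V{\left(B \right)} = \frac{2}{3} \cdot 26 = \frac{52}{3}$)
$F{\left(C,p \right)} = \frac{p + \left(-5 - p\right)^{2}}{\frac{52}{3} + C}$ ($F{\left(C,p \right)} = \frac{p + \left(-5 - p\right)^{2}}{C + \frac{52}{3}} = \frac{p + \left(-5 - p\right)^{2}}{\frac{52}{3} + C}$)
$F{\left(1446,-298 - 1090 \right)} - -302435 = \frac{3 \left(\left(-298 - 1090\right) + \left(5 - 1388\right)^{2}\right)}{52 + 3 \cdot 1446} - -302435 = \frac{3 \left(-1388 + \left(5 - 1388\right)^{2}\right)}{52 + 4338} + 302435 = \frac{3 \left(-1388 + \left(-1383\right)^{2}\right)}{4390} + 302435 = 3 \cdot \frac{1}{4390} \left(-1388 + 1912689\right) + 302435 = 3 \cdot \frac{1}{4390} \cdot 1911301 + 302435 = \frac{5733903}{4390} + 302435 = \frac{1333423553}{4390}$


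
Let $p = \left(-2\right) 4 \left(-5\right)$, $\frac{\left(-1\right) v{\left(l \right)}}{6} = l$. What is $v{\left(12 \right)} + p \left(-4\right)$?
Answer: $-232$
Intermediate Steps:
$v{\left(l \right)} = - 6 l$
$p = 40$ ($p = \left(-8\right) \left(-5\right) = 40$)
$v{\left(12 \right)} + p \left(-4\right) = \left(-6\right) 12 + 40 \left(-4\right) = -72 - 160 = -232$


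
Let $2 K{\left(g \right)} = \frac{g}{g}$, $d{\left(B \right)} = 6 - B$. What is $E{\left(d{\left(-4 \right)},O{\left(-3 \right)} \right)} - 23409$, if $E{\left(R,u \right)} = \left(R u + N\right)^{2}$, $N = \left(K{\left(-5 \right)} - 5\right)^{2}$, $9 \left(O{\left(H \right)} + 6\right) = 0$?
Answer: $- \frac{349263}{16} \approx -21829.0$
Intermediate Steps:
$O{\left(H \right)} = -6$ ($O{\left(H \right)} = -6 + \frac{1}{9} \cdot 0 = -6 + 0 = -6$)
$K{\left(g \right)} = \frac{1}{2}$ ($K{\left(g \right)} = \frac{g \frac{1}{g}}{2} = \frac{1}{2} \cdot 1 = \frac{1}{2}$)
$N = \frac{81}{4}$ ($N = \left(\frac{1}{2} - 5\right)^{2} = \left(- \frac{9}{2}\right)^{2} = \frac{81}{4} \approx 20.25$)
$E{\left(R,u \right)} = \left(\frac{81}{4} + R u\right)^{2}$ ($E{\left(R,u \right)} = \left(R u + \frac{81}{4}\right)^{2} = \left(\frac{81}{4} + R u\right)^{2}$)
$E{\left(d{\left(-4 \right)},O{\left(-3 \right)} \right)} - 23409 = \frac{\left(81 + 4 \left(6 - -4\right) \left(-6\right)\right)^{2}}{16} - 23409 = \frac{\left(81 + 4 \left(6 + 4\right) \left(-6\right)\right)^{2}}{16} - 23409 = \frac{\left(81 + 4 \cdot 10 \left(-6\right)\right)^{2}}{16} - 23409 = \frac{\left(81 - 240\right)^{2}}{16} - 23409 = \frac{\left(-159\right)^{2}}{16} - 23409 = \frac{1}{16} \cdot 25281 - 23409 = \frac{25281}{16} - 23409 = - \frac{349263}{16}$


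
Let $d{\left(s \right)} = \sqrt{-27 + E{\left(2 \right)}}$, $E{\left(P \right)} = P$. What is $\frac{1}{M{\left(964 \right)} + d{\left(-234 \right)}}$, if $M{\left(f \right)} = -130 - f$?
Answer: $- \frac{1094}{1196861} - \frac{5 i}{1196861} \approx -0.00091406 - 4.1776 \cdot 10^{-6} i$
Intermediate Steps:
$d{\left(s \right)} = 5 i$ ($d{\left(s \right)} = \sqrt{-27 + 2} = \sqrt{-25} = 5 i$)
$\frac{1}{M{\left(964 \right)} + d{\left(-234 \right)}} = \frac{1}{\left(-130 - 964\right) + 5 i} = \frac{1}{-1094 + 5 i} = \frac{-1094 - 5 i}{1196861}$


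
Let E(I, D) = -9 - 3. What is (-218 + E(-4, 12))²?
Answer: 52900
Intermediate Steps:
E(I, D) = -12
(-218 + E(-4, 12))² = (-218 - 12)² = (-230)² = 52900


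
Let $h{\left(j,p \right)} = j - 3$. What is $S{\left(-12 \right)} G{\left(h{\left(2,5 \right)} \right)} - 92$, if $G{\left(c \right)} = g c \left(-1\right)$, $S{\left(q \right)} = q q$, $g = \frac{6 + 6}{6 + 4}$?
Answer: $\frac{404}{5} \approx 80.8$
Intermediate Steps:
$g = \frac{6}{5}$ ($g = \frac{12}{10} = 12 \cdot \frac{1}{10} = \frac{6}{5} \approx 1.2$)
$h{\left(j,p \right)} = -3 + j$
$S{\left(q \right)} = q^{2}$
$G{\left(c \right)} = - \frac{6 c}{5}$ ($G{\left(c \right)} = \frac{6 c}{5} \left(-1\right) = - \frac{6 c}{5}$)
$S{\left(-12 \right)} G{\left(h{\left(2,5 \right)} \right)} - 92 = \left(-12\right)^{2} \left(- \frac{6 \left(-3 + 2\right)}{5}\right) - 92 = 144 \left(\left(- \frac{6}{5}\right) \left(-1\right)\right) - 92 = 144 \cdot \frac{6}{5} - 92 = \frac{864}{5} - 92 = \frac{404}{5}$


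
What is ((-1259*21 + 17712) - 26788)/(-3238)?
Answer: 35515/3238 ≈ 10.968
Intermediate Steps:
((-1259*21 + 17712) - 26788)/(-3238) = ((-26439 + 17712) - 26788)*(-1/3238) = (-8727 - 26788)*(-1/3238) = -35515*(-1/3238) = 35515/3238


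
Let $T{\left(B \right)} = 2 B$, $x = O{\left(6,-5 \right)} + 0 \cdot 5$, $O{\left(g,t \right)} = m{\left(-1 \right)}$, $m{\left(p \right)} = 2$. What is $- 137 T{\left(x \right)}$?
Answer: $-548$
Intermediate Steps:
$O{\left(g,t \right)} = 2$
$x = 2$ ($x = 2 + 0 \cdot 5 = 2 + 0 = 2$)
$- 137 T{\left(x \right)} = - 137 \cdot 2 \cdot 2 = \left(-137\right) 4 = -548$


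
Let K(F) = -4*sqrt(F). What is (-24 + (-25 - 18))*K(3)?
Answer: 268*sqrt(3) ≈ 464.19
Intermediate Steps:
(-24 + (-25 - 18))*K(3) = (-24 + (-25 - 18))*(-4*sqrt(3)) = (-24 - 43)*(-4*sqrt(3)) = -(-268)*sqrt(3) = 268*sqrt(3)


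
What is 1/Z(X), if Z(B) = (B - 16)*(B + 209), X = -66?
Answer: -1/11726 ≈ -8.5281e-5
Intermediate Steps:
Z(B) = (-16 + B)*(209 + B)
1/Z(X) = 1/(-3344 + (-66)² + 193*(-66)) = 1/(-3344 + 4356 - 12738) = 1/(-11726) = -1/11726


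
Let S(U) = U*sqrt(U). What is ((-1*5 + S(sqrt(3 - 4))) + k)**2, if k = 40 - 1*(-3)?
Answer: (38 + I**(3/2))**2 ≈ 1390.3 + 52.74*I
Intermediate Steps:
k = 43 (k = 40 + 3 = 43)
S(U) = U**(3/2)
((-1*5 + S(sqrt(3 - 4))) + k)**2 = ((-1*5 + (sqrt(3 - 4))**(3/2)) + 43)**2 = ((-5 + (sqrt(-1))**(3/2)) + 43)**2 = ((-5 + I**(3/2)) + 43)**2 = (38 + I**(3/2))**2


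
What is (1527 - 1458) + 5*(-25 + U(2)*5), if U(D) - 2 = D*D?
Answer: 94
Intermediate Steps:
U(D) = 2 + D**2 (U(D) = 2 + D*D = 2 + D**2)
(1527 - 1458) + 5*(-25 + U(2)*5) = (1527 - 1458) + 5*(-25 + (2 + 2**2)*5) = 69 + 5*(-25 + (2 + 4)*5) = 69 + 5*(-25 + 6*5) = 69 + 5*(-25 + 30) = 69 + 5*5 = 69 + 25 = 94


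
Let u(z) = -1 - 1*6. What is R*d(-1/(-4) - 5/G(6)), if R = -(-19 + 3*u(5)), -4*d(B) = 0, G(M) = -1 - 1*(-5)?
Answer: 0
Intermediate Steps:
u(z) = -7 (u(z) = -1 - 6 = -7)
G(M) = 4 (G(M) = -1 + 5 = 4)
d(B) = 0 (d(B) = -¼*0 = 0)
R = 40 (R = -(-19 + 3*(-7)) = -(-19 - 21) = -1*(-40) = 40)
R*d(-1/(-4) - 5/G(6)) = 40*0 = 0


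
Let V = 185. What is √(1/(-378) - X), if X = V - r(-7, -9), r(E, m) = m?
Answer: I*√3079986/126 ≈ 13.928*I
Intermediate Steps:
X = 194 (X = 185 - 1*(-9) = 185 + 9 = 194)
√(1/(-378) - X) = √(1/(-378) - 1*194) = √(-1/378 - 194) = √(-73333/378) = I*√3079986/126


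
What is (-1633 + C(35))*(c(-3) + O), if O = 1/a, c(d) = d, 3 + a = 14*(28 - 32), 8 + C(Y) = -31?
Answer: 297616/59 ≈ 5044.3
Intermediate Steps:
C(Y) = -39 (C(Y) = -8 - 31 = -39)
a = -59 (a = -3 + 14*(28 - 32) = -3 + 14*(-4) = -3 - 56 = -59)
O = -1/59 (O = 1/(-59) = -1/59 ≈ -0.016949)
(-1633 + C(35))*(c(-3) + O) = (-1633 - 39)*(-3 - 1/59) = -1672*(-178/59) = 297616/59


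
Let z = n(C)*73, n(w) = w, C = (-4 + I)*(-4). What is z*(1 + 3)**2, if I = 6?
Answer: -9344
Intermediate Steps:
C = -8 (C = (-4 + 6)*(-4) = 2*(-4) = -8)
z = -584 (z = -8*73 = -584)
z*(1 + 3)**2 = -584*(1 + 3)**2 = -584*4**2 = -584*16 = -9344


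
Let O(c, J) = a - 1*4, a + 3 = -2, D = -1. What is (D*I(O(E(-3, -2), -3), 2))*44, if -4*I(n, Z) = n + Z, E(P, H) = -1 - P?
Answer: -77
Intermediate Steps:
a = -5 (a = -3 - 2 = -5)
O(c, J) = -9 (O(c, J) = -5 - 1*4 = -5 - 4 = -9)
I(n, Z) = -Z/4 - n/4 (I(n, Z) = -(n + Z)/4 = -(Z + n)/4 = -Z/4 - n/4)
(D*I(O(E(-3, -2), -3), 2))*44 = -(-1/4*2 - 1/4*(-9))*44 = -(-1/2 + 9/4)*44 = -1*7/4*44 = -7/4*44 = -77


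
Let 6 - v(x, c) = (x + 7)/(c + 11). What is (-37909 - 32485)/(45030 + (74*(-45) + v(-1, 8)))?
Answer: -668743/396204 ≈ -1.6879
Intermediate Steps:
v(x, c) = 6 - (7 + x)/(11 + c) (v(x, c) = 6 - (x + 7)/(c + 11) = 6 - (7 + x)/(11 + c))
(-37909 - 32485)/(45030 + (74*(-45) + v(-1, 8))) = (-37909 - 32485)/(45030 + (74*(-45) + (59 - 1*(-1) + 6*8)/(11 + 8))) = -70394/(45030 + (-3330 + (59 + 1 + 48)/19)) = -70394/(45030 + (-3330 + (1/19)*108)) = -70394/(45030 + (-3330 + 108/19)) = -70394/(45030 - 63162/19) = -70394/792408/19 = -70394*19/792408 = -668743/396204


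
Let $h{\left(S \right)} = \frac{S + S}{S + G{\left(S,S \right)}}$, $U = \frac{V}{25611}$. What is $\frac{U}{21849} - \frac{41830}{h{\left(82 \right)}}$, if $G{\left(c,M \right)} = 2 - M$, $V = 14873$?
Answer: $- \frac{11703505056392}{22942564299} \approx -510.12$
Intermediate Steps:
$U = \frac{14873}{25611} \approx 0.58073$
$h{\left(S \right)} = S$ ($h{\left(S \right)} = \frac{S + S}{S - \left(-2 + S\right)} = \frac{2 S}{2} = 2 S \frac{1}{2} = S$)
$\frac{U}{21849} - \frac{41830}{h{\left(82 \right)}} = \frac{14873}{25611 \cdot 21849} - \frac{41830}{82} = \frac{14873}{25611} \cdot \frac{1}{21849} - \frac{20915}{41} = \frac{14873}{559574739} - \frac{20915}{41} = - \frac{11703505056392}{22942564299}$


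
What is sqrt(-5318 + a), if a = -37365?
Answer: I*sqrt(42683) ≈ 206.6*I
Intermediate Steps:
sqrt(-5318 + a) = sqrt(-5318 - 37365) = sqrt(-42683) = I*sqrt(42683)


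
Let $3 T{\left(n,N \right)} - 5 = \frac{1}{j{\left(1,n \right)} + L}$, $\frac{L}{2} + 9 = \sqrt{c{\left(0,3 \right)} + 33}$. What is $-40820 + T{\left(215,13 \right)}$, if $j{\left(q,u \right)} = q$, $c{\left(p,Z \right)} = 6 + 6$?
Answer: $- \frac{4449204}{109} - \frac{2 \sqrt{5}}{109} \approx -40818.0$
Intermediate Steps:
$c{\left(p,Z \right)} = 12$
$L = -18 + 6 \sqrt{5}$ ($L = -18 + 2 \sqrt{12 + 33} = -18 + 2 \sqrt{45} = -18 + 2 \cdot 3 \sqrt{5} = -18 + 6 \sqrt{5} \approx -4.5836$)
$T{\left(n,N \right)} = \frac{5}{3} + \frac{1}{3 \left(-17 + 6 \sqrt{5}\right)}$ ($T{\left(n,N \right)} = \frac{5}{3} + \frac{1}{3 \left(1 - \left(18 - 6 \sqrt{5}\right)\right)} = \frac{5}{3} + \frac{1}{3 \left(-17 + 6 \sqrt{5}\right)}$)
$-40820 + T{\left(215,13 \right)} = -40820 + \left(\frac{176}{109} - \frac{2 \sqrt{5}}{109}\right) = - \frac{4449204}{109} - \frac{2 \sqrt{5}}{109}$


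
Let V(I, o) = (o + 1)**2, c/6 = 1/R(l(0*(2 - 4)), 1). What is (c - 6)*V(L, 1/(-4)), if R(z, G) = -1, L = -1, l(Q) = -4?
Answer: -27/4 ≈ -6.7500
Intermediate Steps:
c = -6 (c = 6/(-1) = 6*(-1) = -6)
V(I, o) = (1 + o)**2
(c - 6)*V(L, 1/(-4)) = (-6 - 6)*(1 + 1/(-4))**2 = -12*(1 - 1/4)**2 = -12*(3/4)**2 = -12*9/16 = -27/4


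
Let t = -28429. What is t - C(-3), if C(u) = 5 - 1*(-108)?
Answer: -28542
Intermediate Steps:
C(u) = 113 (C(u) = 5 + 108 = 113)
t - C(-3) = -28429 - 1*113 = -28429 - 113 = -28542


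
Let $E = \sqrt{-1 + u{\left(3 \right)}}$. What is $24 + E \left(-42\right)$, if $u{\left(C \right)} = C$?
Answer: $24 - 42 \sqrt{2} \approx -35.397$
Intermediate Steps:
$E = \sqrt{2}$ ($E = \sqrt{-1 + 3} = \sqrt{2} \approx 1.4142$)
$24 + E \left(-42\right) = 24 + \sqrt{2} \left(-42\right) = 24 - 42 \sqrt{2}$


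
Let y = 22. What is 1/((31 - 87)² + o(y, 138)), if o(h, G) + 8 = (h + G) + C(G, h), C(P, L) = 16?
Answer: 1/3304 ≈ 0.00030266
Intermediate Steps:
o(h, G) = 8 + G + h (o(h, G) = -8 + ((h + G) + 16) = -8 + ((G + h) + 16) = -8 + (16 + G + h) = 8 + G + h)
1/((31 - 87)² + o(y, 138)) = 1/((31 - 87)² + (8 + 138 + 22)) = 1/((-56)² + 168) = 1/(3136 + 168) = 1/3304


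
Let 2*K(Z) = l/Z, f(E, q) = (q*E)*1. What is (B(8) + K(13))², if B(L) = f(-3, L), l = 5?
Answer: 383161/676 ≈ 566.81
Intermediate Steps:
f(E, q) = E*q (f(E, q) = (E*q)*1 = E*q)
B(L) = -3*L
K(Z) = 5/(2*Z) (K(Z) = (5/Z)/2 = 5/(2*Z))
(B(8) + K(13))² = (-3*8 + (5/2)/13)² = (-24 + (5/2)*(1/13))² = (-24 + 5/26)² = (-619/26)² = 383161/676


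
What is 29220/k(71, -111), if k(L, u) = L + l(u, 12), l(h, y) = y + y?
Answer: 5844/19 ≈ 307.58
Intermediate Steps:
l(h, y) = 2*y
k(L, u) = 24 + L (k(L, u) = L + 2*12 = L + 24 = 24 + L)
29220/k(71, -111) = 29220/(24 + 71) = 29220/95 = 29220*(1/95) = 5844/19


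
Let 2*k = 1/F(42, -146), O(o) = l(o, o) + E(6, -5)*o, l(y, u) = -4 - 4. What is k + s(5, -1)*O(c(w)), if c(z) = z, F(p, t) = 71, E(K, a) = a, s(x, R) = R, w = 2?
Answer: 2557/142 ≈ 18.007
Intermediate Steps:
l(y, u) = -8
O(o) = -8 - 5*o
k = 1/142 (k = (½)/71 = (½)*(1/71) = 1/142 ≈ 0.0070423)
k + s(5, -1)*O(c(w)) = 1/142 - (-8 - 5*2) = 1/142 - (-8 - 10) = 1/142 - 1*(-18) = 1/142 + 18 = 2557/142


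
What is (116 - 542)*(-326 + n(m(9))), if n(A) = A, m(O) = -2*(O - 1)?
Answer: 145692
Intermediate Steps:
m(O) = 2 - 2*O (m(O) = -2*(-1 + O) = 2 - 2*O)
(116 - 542)*(-326 + n(m(9))) = (116 - 542)*(-326 + (2 - 2*9)) = -426*(-326 + (2 - 18)) = -426*(-326 - 16) = -426*(-342) = 145692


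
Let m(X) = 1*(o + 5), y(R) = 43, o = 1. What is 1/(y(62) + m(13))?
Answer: 1/49 ≈ 0.020408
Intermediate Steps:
m(X) = 6 (m(X) = 1*(1 + 5) = 1*6 = 6)
1/(y(62) + m(13)) = 1/(43 + 6) = 1/49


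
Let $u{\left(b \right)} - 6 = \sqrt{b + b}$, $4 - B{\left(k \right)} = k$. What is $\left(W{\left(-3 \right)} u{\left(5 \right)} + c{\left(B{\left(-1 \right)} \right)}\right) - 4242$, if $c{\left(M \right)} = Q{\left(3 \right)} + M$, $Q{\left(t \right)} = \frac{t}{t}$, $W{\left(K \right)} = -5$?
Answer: $-4266 - 5 \sqrt{10} \approx -4281.8$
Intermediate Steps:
$B{\left(k \right)} = 4 - k$
$Q{\left(t \right)} = 1$
$u{\left(b \right)} = 6 + \sqrt{2} \sqrt{b}$ ($u{\left(b \right)} = 6 + \sqrt{b + b} = 6 + \sqrt{2 b} = 6 + \sqrt{2} \sqrt{b}$)
$c{\left(M \right)} = 1 + M$
$\left(W{\left(-3 \right)} u{\left(5 \right)} + c{\left(B{\left(-1 \right)} \right)}\right) - 4242 = \left(- 5 \left(6 + \sqrt{2} \sqrt{5}\right) + \left(1 + \left(4 - -1\right)\right)\right) - 4242 = \left(- 5 \left(6 + \sqrt{10}\right) + \left(1 + \left(4 + 1\right)\right)\right) - 4242 = \left(\left(-30 - 5 \sqrt{10}\right) + \left(1 + 5\right)\right) - 4242 = \left(\left(-30 - 5 \sqrt{10}\right) + 6\right) - 4242 = \left(-24 - 5 \sqrt{10}\right) - 4242 = -4266 - 5 \sqrt{10}$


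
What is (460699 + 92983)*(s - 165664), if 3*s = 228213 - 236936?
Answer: -280005292630/3 ≈ -9.3335e+10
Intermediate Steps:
s = -8723/3 (s = (228213 - 236936)/3 = (⅓)*(-8723) = -8723/3 ≈ -2907.7)
(460699 + 92983)*(s - 165664) = (460699 + 92983)*(-8723/3 - 165664) = 553682*(-505715/3) = -280005292630/3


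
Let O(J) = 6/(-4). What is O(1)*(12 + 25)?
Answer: -111/2 ≈ -55.500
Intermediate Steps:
O(J) = -3/2 (O(J) = 6*(-¼) = -3/2)
O(1)*(12 + 25) = -3*(12 + 25)/2 = -3/2*37 = -111/2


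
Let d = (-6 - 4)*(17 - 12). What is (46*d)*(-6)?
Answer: 13800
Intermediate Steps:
d = -50 (d = -10*5 = -50)
(46*d)*(-6) = (46*(-50))*(-6) = -2300*(-6) = 13800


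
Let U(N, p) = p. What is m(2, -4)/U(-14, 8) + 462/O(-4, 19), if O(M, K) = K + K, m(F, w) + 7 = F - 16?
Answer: 1449/152 ≈ 9.5329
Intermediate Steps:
m(F, w) = -23 + F (m(F, w) = -7 + (F - 16) = -7 + (-16 + F) = -23 + F)
O(M, K) = 2*K
m(2, -4)/U(-14, 8) + 462/O(-4, 19) = (-23 + 2)/8 + 462/((2*19)) = -21*⅛ + 462/38 = -21/8 + 462*(1/38) = -21/8 + 231/19 = 1449/152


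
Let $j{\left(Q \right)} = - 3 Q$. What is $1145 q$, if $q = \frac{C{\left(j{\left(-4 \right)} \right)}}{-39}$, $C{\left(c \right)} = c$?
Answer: $- \frac{4580}{13} \approx -352.31$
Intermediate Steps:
$q = - \frac{4}{13}$ ($q = \frac{\left(-3\right) \left(-4\right)}{-39} = 12 \left(- \frac{1}{39}\right) = - \frac{4}{13} \approx -0.30769$)
$1145 q = 1145 \left(- \frac{4}{13}\right) = - \frac{4580}{13}$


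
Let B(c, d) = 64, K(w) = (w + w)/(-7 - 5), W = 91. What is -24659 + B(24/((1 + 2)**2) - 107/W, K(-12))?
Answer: -24595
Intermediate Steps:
K(w) = -w/6 (K(w) = (2*w)/(-12) = (2*w)*(-1/12) = -w/6)
-24659 + B(24/((1 + 2)**2) - 107/W, K(-12)) = -24659 + 64 = -24595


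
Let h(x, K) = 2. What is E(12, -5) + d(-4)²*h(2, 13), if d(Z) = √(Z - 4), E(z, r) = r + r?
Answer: -26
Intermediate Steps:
E(z, r) = 2*r
d(Z) = √(-4 + Z)
E(12, -5) + d(-4)²*h(2, 13) = 2*(-5) + (√(-4 - 4))²*2 = -10 + (√(-8))²*2 = -10 + (2*I*√2)²*2 = -10 - 8*2 = -10 - 16 = -26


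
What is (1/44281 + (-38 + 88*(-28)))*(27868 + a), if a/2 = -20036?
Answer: 1352094108444/44281 ≈ 3.0534e+7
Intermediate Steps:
a = -40072 (a = 2*(-20036) = -40072)
(1/44281 + (-38 + 88*(-28)))*(27868 + a) = (1/44281 + (-38 + 88*(-28)))*(27868 - 40072) = (1/44281 + (-38 - 2464))*(-12204) = (1/44281 - 2502)*(-12204) = -110791061/44281*(-12204) = 1352094108444/44281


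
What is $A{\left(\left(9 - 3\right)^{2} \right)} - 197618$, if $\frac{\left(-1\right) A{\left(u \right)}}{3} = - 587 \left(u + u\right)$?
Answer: $-70826$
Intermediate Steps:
$A{\left(u \right)} = 3522 u$ ($A{\left(u \right)} = - 3 \left(- 587 \left(u + u\right)\right) = - 3 \left(- 587 \cdot 2 u\right) = - 3 \left(- 1174 u\right) = 3522 u$)
$A{\left(\left(9 - 3\right)^{2} \right)} - 197618 = 3522 \left(9 - 3\right)^{2} - 197618 = 3522 \cdot 6^{2} - 197618 = 3522 \cdot 36 - 197618 = 126792 - 197618 = -70826$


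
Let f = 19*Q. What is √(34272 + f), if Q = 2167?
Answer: √75445 ≈ 274.67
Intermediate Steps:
f = 41173 (f = 19*2167 = 41173)
√(34272 + f) = √(34272 + 41173) = √75445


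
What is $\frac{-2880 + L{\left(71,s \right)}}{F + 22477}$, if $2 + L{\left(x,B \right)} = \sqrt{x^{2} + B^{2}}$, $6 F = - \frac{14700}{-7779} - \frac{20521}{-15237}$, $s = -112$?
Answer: $- \frac{683198982972}{5328463590595} + \frac{237057246 \sqrt{17585}}{5328463590595} \approx -0.12232$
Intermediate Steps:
$F = \frac{127872253}{237057246}$ ($F = \frac{- \frac{14700}{-7779} - \frac{20521}{-15237}}{6} = \frac{\left(-14700\right) \left(- \frac{1}{7779}\right) - - \frac{20521}{15237}}{6} = \frac{\frac{4900}{2593} + \frac{20521}{15237}}{6} = \frac{1}{6} \cdot \frac{127872253}{39509541} = \frac{127872253}{237057246} \approx 0.53942$)
$L{\left(x,B \right)} = -2 + \sqrt{B^{2} + x^{2}}$ ($L{\left(x,B \right)} = -2 + \sqrt{x^{2} + B^{2}} = -2 + \sqrt{B^{2} + x^{2}}$)
$\frac{-2880 + L{\left(71,s \right)}}{F + 22477} = \frac{-2880 - \left(2 - \sqrt{\left(-112\right)^{2} + 71^{2}}\right)}{\frac{127872253}{237057246} + 22477} = \frac{-2880 - \left(2 - \sqrt{12544 + 5041}\right)}{\frac{5328463590595}{237057246}} = \left(-2880 - \left(2 - \sqrt{17585}\right)\right) \frac{237057246}{5328463590595} = \left(-2882 + \sqrt{17585}\right) \frac{237057246}{5328463590595} = - \frac{683198982972}{5328463590595} + \frac{237057246 \sqrt{17585}}{5328463590595}$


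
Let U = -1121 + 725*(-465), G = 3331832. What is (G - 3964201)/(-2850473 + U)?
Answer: 632369/3188719 ≈ 0.19831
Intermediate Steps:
U = -338246 (U = -1121 - 337125 = -338246)
(G - 3964201)/(-2850473 + U) = (3331832 - 3964201)/(-2850473 - 338246) = -632369/(-3188719) = -632369*(-1/3188719) = 632369/3188719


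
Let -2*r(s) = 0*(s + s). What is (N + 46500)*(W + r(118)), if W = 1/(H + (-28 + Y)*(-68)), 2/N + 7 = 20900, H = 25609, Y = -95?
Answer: 971524502/709797889 ≈ 1.3687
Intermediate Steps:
r(s) = 0 (r(s) = -0*(s + s) = -0*2*s = -1/2*0 = 0)
N = 2/20893 (N = 2/(-7 + 20900) = 2/20893 ≈ 9.5726e-5)
W = 1/33973 (W = 1/(25609 + (-28 - 95)*(-68)) = 1/(25609 - 123*(-68)) = 1/(25609 + 8364) = 1/33973 ≈ 2.9435e-5)
(N + 46500)*(W + r(118)) = (2/20893 + 46500)*(1/33973 + 0) = (971524502/20893)*(1/33973) = 971524502/709797889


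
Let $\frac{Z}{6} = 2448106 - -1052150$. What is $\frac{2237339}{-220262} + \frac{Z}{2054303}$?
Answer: $\frac{29668102715}{452484887386} \approx 0.065567$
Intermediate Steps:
$Z = 21001536$ ($Z = 6 \left(2448106 - -1052150\right) = 6 \left(2448106 + 1052150\right) = 6 \cdot 3500256 = 21001536$)
$\frac{2237339}{-220262} + \frac{Z}{2054303} = \frac{2237339}{-220262} + \frac{21001536}{2054303} = 2237339 \left(- \frac{1}{220262}\right) + 21001536 \cdot \frac{1}{2054303} = - \frac{2237339}{220262} + \frac{21001536}{2054303} = \frac{29668102715}{452484887386}$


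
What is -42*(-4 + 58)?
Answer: -2268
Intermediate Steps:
-42*(-4 + 58) = -42*54 = -2268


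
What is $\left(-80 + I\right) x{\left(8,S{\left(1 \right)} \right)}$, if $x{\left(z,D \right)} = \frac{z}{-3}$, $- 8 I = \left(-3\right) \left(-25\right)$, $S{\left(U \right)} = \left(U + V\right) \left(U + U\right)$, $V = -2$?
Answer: $\frac{715}{3} \approx 238.33$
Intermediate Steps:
$S{\left(U \right)} = 2 U \left(-2 + U\right)$ ($S{\left(U \right)} = \left(U - 2\right) \left(U + U\right) = \left(-2 + U\right) 2 U = 2 U \left(-2 + U\right)$)
$I = - \frac{75}{8}$ ($I = - \frac{\left(-3\right) \left(-25\right)}{8} = \left(- \frac{1}{8}\right) 75 = - \frac{75}{8} \approx -9.375$)
$x{\left(z,D \right)} = - \frac{z}{3}$ ($x{\left(z,D \right)} = z \left(- \frac{1}{3}\right) = - \frac{z}{3}$)
$\left(-80 + I\right) x{\left(8,S{\left(1 \right)} \right)} = \left(-80 - \frac{75}{8}\right) \left(\left(- \frac{1}{3}\right) 8\right) = \left(- \frac{715}{8}\right) \left(- \frac{8}{3}\right) = \frac{715}{3}$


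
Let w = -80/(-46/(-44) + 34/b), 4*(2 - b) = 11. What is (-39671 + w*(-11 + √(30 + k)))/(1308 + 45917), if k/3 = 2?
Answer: -115984733/138038675 ≈ -0.84023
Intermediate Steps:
b = -¾ (b = 2 - ¼*11 = 2 - 11/4 = -¾ ≈ -0.75000)
k = 6 (k = 3*2 = 6)
w = 5280/2923 (w = -80/(-46/(-44) + 34/(-¾)) = -80/(-46*(-1/44) + 34*(-4/3)) = -80/(23/22 - 136/3) = -80/(-2923/66) = -80*(-66/2923) = 5280/2923 ≈ 1.8064)
(-39671 + w*(-11 + √(30 + k)))/(1308 + 45917) = (-39671 + 5280*(-11 + √(30 + 6))/2923)/(1308 + 45917) = (-39671 + 5280*(-11 + √36)/2923)/47225 = (-39671 + 5280*(-11 + 6)/2923)*(1/47225) = (-39671 + (5280/2923)*(-5))*(1/47225) = (-39671 - 26400/2923)*(1/47225) = -115984733/2923*1/47225 = -115984733/138038675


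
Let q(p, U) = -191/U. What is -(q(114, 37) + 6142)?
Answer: -227063/37 ≈ -6136.8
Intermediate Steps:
-(q(114, 37) + 6142) = -(-191/37 + 6142) = -1*227063/37 = -227063/37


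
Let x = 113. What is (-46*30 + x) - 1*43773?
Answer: -45040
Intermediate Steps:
(-46*30 + x) - 1*43773 = (-46*30 + 113) - 1*43773 = (-1380 + 113) - 43773 = -1267 - 43773 = -45040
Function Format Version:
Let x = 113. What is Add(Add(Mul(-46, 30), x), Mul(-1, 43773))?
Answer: -45040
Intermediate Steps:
Add(Add(Mul(-46, 30), x), Mul(-1, 43773)) = Add(Add(Mul(-46, 30), 113), Mul(-1, 43773)) = Add(Add(-1380, 113), -43773) = Add(-1267, -43773) = -45040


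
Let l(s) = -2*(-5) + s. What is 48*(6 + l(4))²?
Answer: 19200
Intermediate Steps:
l(s) = 10 + s
48*(6 + l(4))² = 48*(6 + (10 + 4))² = 48*(6 + 14)² = 48*20² = 48*400 = 19200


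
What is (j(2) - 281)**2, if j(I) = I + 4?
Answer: 75625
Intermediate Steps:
j(I) = 4 + I
(j(2) - 281)**2 = ((4 + 2) - 281)**2 = (6 - 281)**2 = (-275)**2 = 75625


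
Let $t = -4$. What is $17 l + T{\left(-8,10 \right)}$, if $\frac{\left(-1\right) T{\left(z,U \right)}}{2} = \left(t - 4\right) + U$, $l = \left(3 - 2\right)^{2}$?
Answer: $13$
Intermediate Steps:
$l = 1$ ($l = 1^{2} = 1$)
$T{\left(z,U \right)} = 16 - 2 U$ ($T{\left(z,U \right)} = - 2 \left(\left(-4 - 4\right) + U\right) = - 2 \left(-8 + U\right) = 16 - 2 U$)
$17 l + T{\left(-8,10 \right)} = 17 \cdot 1 + \left(16 - 20\right) = 17 + \left(16 - 20\right) = 17 - 4 = 13$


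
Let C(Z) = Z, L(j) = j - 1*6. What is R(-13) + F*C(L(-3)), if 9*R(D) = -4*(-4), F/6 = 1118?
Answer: -543332/9 ≈ -60370.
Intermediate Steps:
F = 6708 (F = 6*1118 = 6708)
L(j) = -6 + j (L(j) = j - 6 = -6 + j)
R(D) = 16/9 (R(D) = (-4*(-4))/9 = (⅑)*16 = 16/9)
R(-13) + F*C(L(-3)) = 16/9 + 6708*(-6 - 3) = 16/9 + 6708*(-9) = 16/9 - 60372 = -543332/9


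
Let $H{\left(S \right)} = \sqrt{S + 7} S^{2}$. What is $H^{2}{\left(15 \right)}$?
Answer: $1113750$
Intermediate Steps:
$H{\left(S \right)} = S^{2} \sqrt{7 + S}$ ($H{\left(S \right)} = \sqrt{7 + S} S^{2} = S^{2} \sqrt{7 + S}$)
$H^{2}{\left(15 \right)} = \left(15^{2} \sqrt{7 + 15}\right)^{2} = \left(225 \sqrt{22}\right)^{2} = 1113750$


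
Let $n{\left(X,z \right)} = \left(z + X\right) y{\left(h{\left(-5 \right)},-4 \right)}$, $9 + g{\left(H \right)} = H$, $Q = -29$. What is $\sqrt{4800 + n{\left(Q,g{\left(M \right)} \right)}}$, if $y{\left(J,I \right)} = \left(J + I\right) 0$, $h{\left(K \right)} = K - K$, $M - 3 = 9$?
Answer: $40 \sqrt{3} \approx 69.282$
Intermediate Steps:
$M = 12$ ($M = 3 + 9 = 12$)
$h{\left(K \right)} = 0$
$y{\left(J,I \right)} = 0$ ($y{\left(J,I \right)} = \left(I + J\right) 0 = 0$)
$g{\left(H \right)} = -9 + H$
$n{\left(X,z \right)} = 0$ ($n{\left(X,z \right)} = \left(z + X\right) 0 = \left(X + z\right) 0 = 0$)
$\sqrt{4800 + n{\left(Q,g{\left(M \right)} \right)}} = \sqrt{4800 + 0} = \sqrt{4800} = 40 \sqrt{3}$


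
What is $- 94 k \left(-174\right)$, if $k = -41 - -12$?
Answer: $-474324$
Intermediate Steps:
$k = -29$ ($k = -41 + 12 = -29$)
$- 94 k \left(-174\right) = \left(-94\right) \left(-29\right) \left(-174\right) = 2726 \left(-174\right) = -474324$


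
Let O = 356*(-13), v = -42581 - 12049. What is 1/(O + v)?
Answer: -1/59258 ≈ -1.6875e-5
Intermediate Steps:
v = -54630
O = -4628
1/(O + v) = 1/(-4628 - 54630) = 1/(-59258) = -1/59258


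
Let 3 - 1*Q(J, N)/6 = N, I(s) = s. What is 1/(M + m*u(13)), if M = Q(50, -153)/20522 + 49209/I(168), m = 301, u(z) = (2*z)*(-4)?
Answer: -574616/17819441873 ≈ -3.2247e-5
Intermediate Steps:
u(z) = -8*z
Q(J, N) = 18 - 6*N
M = 168337391/574616 (M = (18 - 6*(-153))/20522 + 49209/168 = (18 + 918)*(1/20522) + 49209*(1/168) = 936*(1/20522) + 16403/56 = 468/10261 + 16403/56 = 168337391/574616 ≈ 292.96)
1/(M + m*u(13)) = 1/(168337391/574616 + 301*(-8*13)) = 1/(168337391/574616 + 301*(-104)) = 1/(168337391/574616 - 31304) = 1/(-17819441873/574616) = -574616/17819441873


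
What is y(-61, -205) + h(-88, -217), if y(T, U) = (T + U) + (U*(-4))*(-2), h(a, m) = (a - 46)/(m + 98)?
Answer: -226680/119 ≈ -1904.9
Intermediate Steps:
h(a, m) = (-46 + a)/(98 + m)
y(T, U) = T + 9*U (y(T, U) = (T + U) - 4*U*(-2) = (T + U) + 8*U = T + 9*U)
y(-61, -205) + h(-88, -217) = (-61 + 9*(-205)) + (-46 - 88)/(98 - 217) = (-61 - 1845) - 134/(-119) = -1906 - 1/119*(-134) = -1906 + 134/119 = -226680/119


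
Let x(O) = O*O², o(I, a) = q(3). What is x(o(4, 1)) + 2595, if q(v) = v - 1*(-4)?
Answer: 2938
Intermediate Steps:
q(v) = 4 + v (q(v) = v + 4 = 4 + v)
o(I, a) = 7 (o(I, a) = 4 + 3 = 7)
x(O) = O³
x(o(4, 1)) + 2595 = 7³ + 2595 = 343 + 2595 = 2938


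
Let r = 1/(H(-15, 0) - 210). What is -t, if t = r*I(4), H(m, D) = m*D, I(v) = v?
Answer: 2/105 ≈ 0.019048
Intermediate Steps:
H(m, D) = D*m
r = -1/210 (r = 1/(0*(-15) - 210) = 1/(0 - 210) = 1/(-210) = -1/210 ≈ -0.0047619)
t = -2/105 (t = -1/210*4 = -2/105 ≈ -0.019048)
-t = -1*(-2/105) = 2/105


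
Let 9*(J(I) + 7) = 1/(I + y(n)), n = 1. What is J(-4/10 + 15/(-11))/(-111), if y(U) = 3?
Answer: 4229/67932 ≈ 0.062253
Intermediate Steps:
J(I) = -7 + 1/(9*(3 + I)) (J(I) = -7 + 1/(9*(I + 3)) = -7 + 1/(9*(3 + I)))
J(-4/10 + 15/(-11))/(-111) = ((-188 - 63*(-4/10 + 15/(-11)))/(9*(3 + (-4/10 + 15/(-11)))))/(-111) = ((-188 - 63*(-4*1/10 + 15*(-1/11)))/(9*(3 + (-4*1/10 + 15*(-1/11)))))*(-1/111) = ((-188 - 63*(-2/5 - 15/11))/(9*(3 + (-2/5 - 15/11))))*(-1/111) = ((-188 - 63*(-97/55))/(9*(3 - 97/55)))*(-1/111) = ((-188 + 6111/55)/(9*(68/55)))*(-1/111) = ((1/9)*(55/68)*(-4229/55))*(-1/111) = -4229/612*(-1/111) = 4229/67932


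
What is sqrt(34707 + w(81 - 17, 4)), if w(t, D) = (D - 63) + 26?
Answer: sqrt(34674) ≈ 186.21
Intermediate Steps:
w(t, D) = -37 + D (w(t, D) = (-63 + D) + 26 = -37 + D)
sqrt(34707 + w(81 - 17, 4)) = sqrt(34707 + (-37 + 4)) = sqrt(34707 - 33) = sqrt(34674)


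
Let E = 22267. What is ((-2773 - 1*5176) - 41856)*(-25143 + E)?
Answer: 143239180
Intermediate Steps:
((-2773 - 1*5176) - 41856)*(-25143 + E) = ((-2773 - 1*5176) - 41856)*(-25143 + 22267) = ((-2773 - 5176) - 41856)*(-2876) = (-7949 - 41856)*(-2876) = -49805*(-2876) = 143239180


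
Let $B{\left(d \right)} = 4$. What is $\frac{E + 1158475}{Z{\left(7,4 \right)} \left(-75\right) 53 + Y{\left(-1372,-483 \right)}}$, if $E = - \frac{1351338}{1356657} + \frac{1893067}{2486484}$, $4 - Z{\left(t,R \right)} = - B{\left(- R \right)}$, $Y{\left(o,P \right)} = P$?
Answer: $- \frac{118420902680432719}{3300013186184988} \approx -35.885$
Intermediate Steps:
$Z{\left(t,R \right)} = 8$ ($Z{\left(t,R \right)} = 4 - \left(-1\right) 4 = 4 - -4 = 4 + 4 = 8$)
$E = - \frac{23995082381}{102221391636}$ ($E = \left(-1351338\right) \frac{1}{1356657} + 1893067 \cdot \frac{1}{2486484} = - \frac{450446}{452219} + \frac{172097}{226044} = - \frac{23995082381}{102221391636} \approx -0.23474$)
$\frac{E + 1158475}{Z{\left(7,4 \right)} \left(-75\right) 53 + Y{\left(-1372,-483 \right)}} = \frac{- \frac{23995082381}{102221391636} + 1158475}{8 \left(-75\right) 53 - 483} = \frac{118420902680432719}{102221391636 \left(\left(-600\right) 53 - 483\right)} = \frac{118420902680432719}{102221391636 \left(-31800 - 483\right)} = \frac{118420902680432719}{102221391636 \left(-32283\right)} = \frac{118420902680432719}{102221391636} \left(- \frac{1}{32283}\right) = - \frac{118420902680432719}{3300013186184988}$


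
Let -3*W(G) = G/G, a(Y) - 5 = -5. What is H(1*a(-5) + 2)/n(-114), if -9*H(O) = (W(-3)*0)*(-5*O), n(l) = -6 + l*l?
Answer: 0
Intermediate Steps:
a(Y) = 0 (a(Y) = 5 - 5 = 0)
n(l) = -6 + l²
W(G) = -⅓ (W(G) = -G/(3*G) = -⅓*1 = -⅓)
H(O) = 0 (H(O) = -(-⅓*0)*(-5*O)/9 = -0*(-5*O) = -⅑*0 = 0)
H(1*a(-5) + 2)/n(-114) = 0/(-6 + (-114)²) = 0/(-6 + 12996) = 0/12990 = 0*(1/12990) = 0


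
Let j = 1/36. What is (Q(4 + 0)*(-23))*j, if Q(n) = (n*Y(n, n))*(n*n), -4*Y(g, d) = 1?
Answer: 92/9 ≈ 10.222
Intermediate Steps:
Y(g, d) = -¼ (Y(g, d) = -¼*1 = -¼)
Q(n) = -n³/4 (Q(n) = (n*(-¼))*(n*n) = (-n/4)*n² = -n³/4)
j = 1/36 ≈ 0.027778
(Q(4 + 0)*(-23))*j = (-(4 + 0)³/4*(-23))*(1/36) = (-¼*4³*(-23))*(1/36) = (-¼*64*(-23))*(1/36) = -16*(-23)*(1/36) = 368*(1/36) = 92/9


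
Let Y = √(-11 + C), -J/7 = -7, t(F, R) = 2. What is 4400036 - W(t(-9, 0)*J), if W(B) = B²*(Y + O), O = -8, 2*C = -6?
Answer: 4476868 - 9604*I*√14 ≈ 4.4769e+6 - 35935.0*I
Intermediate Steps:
C = -3 (C = (½)*(-6) = -3)
J = 49 (J = -7*(-7) = 49)
Y = I*√14 (Y = √(-11 - 3) = √(-14) = I*√14 ≈ 3.7417*I)
W(B) = B²*(-8 + I*√14) (W(B) = B²*(I*√14 - 8) = B²*(-8 + I*√14))
4400036 - W(t(-9, 0)*J) = 4400036 - (2*49)²*(-8 + I*√14) = 4400036 - 98²*(-8 + I*√14) = 4400036 - 9604*(-8 + I*√14) = 4400036 - (-76832 + 9604*I*√14) = 4400036 + (76832 - 9604*I*√14) = 4476868 - 9604*I*√14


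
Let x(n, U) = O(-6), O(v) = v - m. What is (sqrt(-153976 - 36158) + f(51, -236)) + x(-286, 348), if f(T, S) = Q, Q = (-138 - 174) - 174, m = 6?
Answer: -498 + 3*I*sqrt(21126) ≈ -498.0 + 436.04*I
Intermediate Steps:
O(v) = -6 + v (O(v) = v - 1*6 = v - 6 = -6 + v)
x(n, U) = -12 (x(n, U) = -6 - 6 = -12)
Q = -486 (Q = -312 - 174 = -486)
f(T, S) = -486
(sqrt(-153976 - 36158) + f(51, -236)) + x(-286, 348) = (sqrt(-153976 - 36158) - 486) - 12 = (sqrt(-190134) - 486) - 12 = (3*I*sqrt(21126) - 486) - 12 = (-486 + 3*I*sqrt(21126)) - 12 = -498 + 3*I*sqrt(21126)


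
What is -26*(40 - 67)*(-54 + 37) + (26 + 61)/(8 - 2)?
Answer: -23839/2 ≈ -11920.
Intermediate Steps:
-26*(40 - 67)*(-54 + 37) + (26 + 61)/(8 - 2) = -(-702)*(-17) + 87/6 = -26*459 + 87*(⅙) = -11934 + 29/2 = -23839/2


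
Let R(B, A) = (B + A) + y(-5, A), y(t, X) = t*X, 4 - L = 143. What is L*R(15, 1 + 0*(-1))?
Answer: -1529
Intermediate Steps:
L = -139 (L = 4 - 1*143 = 4 - 143 = -139)
y(t, X) = X*t
R(B, A) = B - 4*A (R(B, A) = (B + A) + A*(-5) = (A + B) - 5*A = B - 4*A)
L*R(15, 1 + 0*(-1)) = -139*(15 - 4*(1 + 0*(-1))) = -139*(15 - 4*(1 + 0)) = -139*(15 - 4*1) = -139*(15 - 4) = -139*11 = -1529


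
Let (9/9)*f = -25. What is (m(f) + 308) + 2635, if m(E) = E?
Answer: 2918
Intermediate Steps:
f = -25
(m(f) + 308) + 2635 = (-25 + 308) + 2635 = 283 + 2635 = 2918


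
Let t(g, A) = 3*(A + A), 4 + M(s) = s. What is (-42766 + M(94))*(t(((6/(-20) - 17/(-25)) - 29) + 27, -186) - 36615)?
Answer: 1610208156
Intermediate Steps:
M(s) = -4 + s
t(g, A) = 6*A (t(g, A) = 3*(2*A) = 6*A)
(-42766 + M(94))*(t(((6/(-20) - 17/(-25)) - 29) + 27, -186) - 36615) = (-42766 + (-4 + 94))*(6*(-186) - 36615) = (-42766 + 90)*(-1116 - 36615) = -42676*(-37731) = 1610208156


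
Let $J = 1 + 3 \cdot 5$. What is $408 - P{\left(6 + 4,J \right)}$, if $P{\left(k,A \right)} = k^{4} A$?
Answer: $-159592$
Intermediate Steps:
$J = 16$ ($J = 1 + 15 = 16$)
$P{\left(k,A \right)} = A k^{4}$
$408 - P{\left(6 + 4,J \right)} = 408 - 16 \left(6 + 4\right)^{4} = 408 - 16 \cdot 10^{4} = 408 - 16 \cdot 10000 = 408 - 160000 = -159592$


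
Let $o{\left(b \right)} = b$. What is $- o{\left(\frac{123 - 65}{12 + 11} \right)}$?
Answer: $- \frac{58}{23} \approx -2.5217$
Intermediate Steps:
$- o{\left(\frac{123 - 65}{12 + 11} \right)} = - \frac{123 - 65}{12 + 11} = - \frac{58}{23}$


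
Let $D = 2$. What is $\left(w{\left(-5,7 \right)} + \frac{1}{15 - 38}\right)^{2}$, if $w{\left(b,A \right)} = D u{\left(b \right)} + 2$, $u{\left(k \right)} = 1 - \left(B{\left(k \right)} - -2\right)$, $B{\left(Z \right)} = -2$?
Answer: $\frac{8281}{529} \approx 15.654$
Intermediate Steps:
$u{\left(k \right)} = 1$ ($u{\left(k \right)} = 1 - \left(-2 - -2\right) = 1 - \left(-2 + 2\right) = 1 - 0 = 1 + 0 = 1$)
$w{\left(b,A \right)} = 4$ ($w{\left(b,A \right)} = 2 \cdot 1 + 2 = 2 + 2 = 4$)
$\left(w{\left(-5,7 \right)} + \frac{1}{15 - 38}\right)^{2} = \left(4 + \frac{1}{15 - 38}\right)^{2} = \left(4 + \frac{1}{-23}\right)^{2} = \left(4 - \frac{1}{23}\right)^{2} = \left(\frac{91}{23}\right)^{2} = \frac{8281}{529}$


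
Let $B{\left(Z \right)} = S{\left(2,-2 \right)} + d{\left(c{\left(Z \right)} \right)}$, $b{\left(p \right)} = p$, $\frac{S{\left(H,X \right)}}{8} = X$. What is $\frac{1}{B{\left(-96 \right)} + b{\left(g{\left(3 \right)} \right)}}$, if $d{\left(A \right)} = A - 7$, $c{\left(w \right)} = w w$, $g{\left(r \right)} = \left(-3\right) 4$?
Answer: $\frac{1}{9181} \approx 0.00010892$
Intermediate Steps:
$g{\left(r \right)} = -12$
$c{\left(w \right)} = w^{2}$
$d{\left(A \right)} = -7 + A$
$S{\left(H,X \right)} = 8 X$
$B{\left(Z \right)} = -23 + Z^{2}$ ($B{\left(Z \right)} = 8 \left(-2\right) + \left(-7 + Z^{2}\right) = -16 + \left(-7 + Z^{2}\right) = -23 + Z^{2}$)
$\frac{1}{B{\left(-96 \right)} + b{\left(g{\left(3 \right)} \right)}} = \frac{1}{\left(-23 + \left(-96\right)^{2}\right) - 12} = \frac{1}{\left(-23 + 9216\right) - 12} = \frac{1}{9193 - 12} = \frac{1}{9181}$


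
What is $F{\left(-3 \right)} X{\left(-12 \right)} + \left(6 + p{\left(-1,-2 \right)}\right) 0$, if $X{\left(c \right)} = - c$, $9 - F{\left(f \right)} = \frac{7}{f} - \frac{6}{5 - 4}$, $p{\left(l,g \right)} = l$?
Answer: $208$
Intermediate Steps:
$F{\left(f \right)} = 15 - \frac{7}{f}$ ($F{\left(f \right)} = 9 - \left(\frac{7}{f} - \frac{6}{5 - 4}\right) = 9 - \left(\frac{7}{f} - \frac{6}{1}\right) = 9 - \left(\frac{7}{f} - 6\right) = 9 - \left(-6 + \frac{7}{f}\right) = 9 + \left(6 - \frac{7}{f}\right) = 15 - \frac{7}{f}$)
$F{\left(-3 \right)} X{\left(-12 \right)} + \left(6 + p{\left(-1,-2 \right)}\right) 0 = \left(15 - \frac{7}{-3}\right) \left(\left(-1\right) \left(-12\right)\right) + \left(6 - 1\right) 0 = \left(15 - - \frac{7}{3}\right) 12 + 5 \cdot 0 = \left(15 + \frac{7}{3}\right) 12 + 0 = \frac{52}{3} \cdot 12 + 0 = 208 + 0 = 208$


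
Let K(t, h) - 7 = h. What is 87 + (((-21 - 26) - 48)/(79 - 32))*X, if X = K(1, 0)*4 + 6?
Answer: 859/47 ≈ 18.277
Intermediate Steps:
K(t, h) = 7 + h
X = 34 (X = (7 + 0)*4 + 6 = 7*4 + 6 = 28 + 6 = 34)
87 + (((-21 - 26) - 48)/(79 - 32))*X = 87 + (((-21 - 26) - 48)/(79 - 32))*34 = 87 + ((-47 - 48)/47)*34 = 87 - 95*1/47*34 = 87 - 95/47*34 = 87 - 3230/47 = 859/47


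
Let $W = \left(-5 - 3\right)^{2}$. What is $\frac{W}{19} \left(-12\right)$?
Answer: $- \frac{768}{19} \approx -40.421$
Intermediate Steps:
$W = 64$ ($W = \left(-8\right)^{2} = 64$)
$\frac{W}{19} \left(-12\right) = \frac{1}{19} \cdot 64 \left(-12\right) = \frac{64}{19} \left(-12\right) = - \frac{768}{19}$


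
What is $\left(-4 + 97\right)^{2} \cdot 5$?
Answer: $43245$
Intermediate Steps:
$\left(-4 + 97\right)^{2} \cdot 5 = 93^{2} \cdot 5 = 8649 \cdot 5 = 43245$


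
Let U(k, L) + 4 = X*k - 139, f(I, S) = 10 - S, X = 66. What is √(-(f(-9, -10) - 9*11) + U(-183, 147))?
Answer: I*√12142 ≈ 110.19*I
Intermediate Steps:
U(k, L) = -143 + 66*k (U(k, L) = -4 + (66*k - 139) = -4 + (-139 + 66*k) = -143 + 66*k)
√(-(f(-9, -10) - 9*11) + U(-183, 147)) = √(-((10 - 1*(-10)) - 9*11) + (-143 + 66*(-183))) = √(-((10 + 10) - 99) + (-143 - 12078)) = √(-(20 - 99) - 12221) = √(-1*(-79) - 12221) = √(79 - 12221) = √(-12142) = I*√12142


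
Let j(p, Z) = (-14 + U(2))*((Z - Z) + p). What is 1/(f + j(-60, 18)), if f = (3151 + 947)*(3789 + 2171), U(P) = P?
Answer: 1/24424800 ≈ 4.0942e-8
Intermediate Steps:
j(p, Z) = -12*p (j(p, Z) = (-14 + 2)*((Z - Z) + p) = -12*(0 + p) = -12*p)
f = 24424080 (f = 4098*5960 = 24424080)
1/(f + j(-60, 18)) = 1/(24424080 - 12*(-60)) = 1/(24424080 + 720) = 1/24424800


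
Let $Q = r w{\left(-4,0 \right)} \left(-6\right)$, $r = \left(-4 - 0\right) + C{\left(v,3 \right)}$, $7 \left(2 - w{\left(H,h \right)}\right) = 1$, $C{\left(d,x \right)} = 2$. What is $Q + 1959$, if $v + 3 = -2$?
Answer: $\frac{13869}{7} \approx 1981.3$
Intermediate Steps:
$v = -5$ ($v = -3 - 2 = -5$)
$w{\left(H,h \right)} = \frac{13}{7}$ ($w{\left(H,h \right)} = 2 - \frac{1}{7} = \frac{13}{7}$)
$r = -2$ ($r = \left(-4 - 0\right) + 2 = \left(-4 + 0\right) + 2 = -4 + 2 = -2$)
$Q = \frac{156}{7}$ ($Q = \left(-2\right) \frac{13}{7} \left(-6\right) = \left(- \frac{26}{7}\right) \left(-6\right) = \frac{156}{7} \approx 22.286$)
$Q + 1959 = \frac{156}{7} + 1959 = \frac{13869}{7}$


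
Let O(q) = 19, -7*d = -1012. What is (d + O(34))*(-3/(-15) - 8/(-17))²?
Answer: 744021/10115 ≈ 73.556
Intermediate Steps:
d = 1012/7 (d = -⅐*(-1012) = 1012/7 ≈ 144.57)
(d + O(34))*(-3/(-15) - 8/(-17))² = (1012/7 + 19)*(-3/(-15) - 8/(-17))² = 1145*(-3*(-1/15) - 8*(-1/17))²/7 = 1145*(⅕ + 8/17)²/7 = 1145*(57/85)²/7 = (1145/7)*(3249/7225) = 744021/10115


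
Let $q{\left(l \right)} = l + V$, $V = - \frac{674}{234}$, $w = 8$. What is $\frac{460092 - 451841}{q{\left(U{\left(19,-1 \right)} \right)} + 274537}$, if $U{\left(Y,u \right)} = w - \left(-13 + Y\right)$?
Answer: $\frac{965367}{32120726} \approx 0.030054$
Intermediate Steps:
$V = - \frac{337}{117}$ ($V = \left(-674\right) \frac{1}{234} = - \frac{337}{117} \approx -2.8803$)
$U{\left(Y,u \right)} = 21 - Y$ ($U{\left(Y,u \right)} = 8 - \left(-13 + Y\right) = 21 - Y$)
$q{\left(l \right)} = - \frac{337}{117} + l$ ($q{\left(l \right)} = l - \frac{337}{117} = - \frac{337}{117} + l$)
$\frac{460092 - 451841}{q{\left(U{\left(19,-1 \right)} \right)} + 274537} = \frac{460092 - 451841}{\left(- \frac{337}{117} + \left(21 - 19\right)\right) + 274537} = \frac{8251}{\left(- \frac{337}{117} + \left(21 - 19\right)\right) + 274537} = \frac{8251}{\left(- \frac{337}{117} + 2\right) + 274537} = \frac{8251}{- \frac{103}{117} + 274537} = \frac{8251}{\frac{32120726}{117}} = 8251 \cdot \frac{117}{32120726} = \frac{965367}{32120726}$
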